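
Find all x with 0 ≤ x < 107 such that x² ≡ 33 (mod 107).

Since 107 ≡ 3 (mod 4), a square root of 33 is 33^((107+1)/4) = 33^27 mod 107.
Repeated squaring: 33^2≡19, 33^4≡40, 33^8≡102, 33^16≡25 (mod 107).
33^27 = 33^(16+8+2+1) ≡ 56 (mod 107).
Check: 56² = 3136 ≡ 33 (mod 107). The two roots are 51 and 56.

51, 56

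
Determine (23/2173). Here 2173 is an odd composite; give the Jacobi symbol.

-1

Reciprocity: 23 ≡ 3 and 2173 ≡ 1 (mod 4), so (23/2173) = +(2173/23).
Reduce top mod 23: now compute (11/23).
Reciprocity: 11 ≡ 3 and 23 ≡ 3 (mod 4), so (11/23) = −(23/11).
Reduce top mod 11: now compute (1/11).
Reached (1/11) = 1. Collecting the sign flips along the way, the symbol is -1.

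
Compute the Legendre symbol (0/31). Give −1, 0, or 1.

0

Top reduces to 0: gcd > 1, so the symbol is 0.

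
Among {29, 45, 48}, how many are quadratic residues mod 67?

1

(29/67) = +1 → QR.
(45/67) = -1 → non-residue.
(48/67) = -1 → non-residue.
Total quadratic residues among the 3: 1.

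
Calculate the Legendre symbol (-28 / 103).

-1

Euler's criterion: (-28/103) ≡ 75^51 (mod 103).
75^2 ≡ 63 (mod 103)
75^4 ≡ 55 (mod 103)
75^8 ≡ 38 (mod 103)
75^16 ≡ 2 (mod 103)
75^32 ≡ 4 (mod 103)
75^51 = 75^(32+16+2+1) ≡ 102 (mod 103).
Result is 102 ≡ −1, so (-28/103) = −1.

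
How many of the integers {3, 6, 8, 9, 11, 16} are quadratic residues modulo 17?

3

(3/17) = -1 → non-residue.
(6/17) = -1 → non-residue.
(8/17) = +1 → QR.
(9/17) = +1 → QR.
(11/17) = -1 → non-residue.
(16/17) = +1 → QR.
Total quadratic residues among the 6: 3.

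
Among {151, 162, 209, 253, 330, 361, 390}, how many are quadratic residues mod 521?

3

(151/521) = +1 → QR.
(162/521) = +1 → QR.
(209/521) = -1 → non-residue.
(253/521) = -1 → non-residue.
(330/521) = -1 → non-residue.
(361/521) = +1 → QR.
(390/521) = -1 → non-residue.
Total quadratic residues among the 7: 3.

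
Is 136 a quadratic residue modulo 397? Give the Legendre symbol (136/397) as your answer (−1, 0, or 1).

1

Euler's criterion: (136/397) ≡ 136^198 (mod 397).
136^2 ≡ 234 (mod 397)
136^4 ≡ 367 (mod 397)
136^8 ≡ 106 (mod 397)
136^16 ≡ 120 (mod 397)
136^32 ≡ 108 (mod 397)
136^64 ≡ 151 (mod 397)
136^128 ≡ 172 (mod 397)
136^198 = 136^(128+64+4+2) ≡ 1 (mod 397).
Result is 1, so (136/397) = 1.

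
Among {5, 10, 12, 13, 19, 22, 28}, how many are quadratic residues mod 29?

4

(5/29) = +1 → QR.
(10/29) = -1 → non-residue.
(12/29) = -1 → non-residue.
(13/29) = +1 → QR.
(19/29) = -1 → non-residue.
(22/29) = +1 → QR.
(28/29) = +1 → QR.
Total quadratic residues among the 7: 4.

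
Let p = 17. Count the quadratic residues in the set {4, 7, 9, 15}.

(4/17) = +1 → QR.
(7/17) = -1 → non-residue.
(9/17) = +1 → QR.
(15/17) = +1 → QR.
Total quadratic residues among the 4: 3.

3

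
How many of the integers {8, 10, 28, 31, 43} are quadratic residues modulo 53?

3

(8/53) = -1 → non-residue.
(10/53) = +1 → QR.
(28/53) = +1 → QR.
(31/53) = -1 → non-residue.
(43/53) = +1 → QR.
Total quadratic residues among the 5: 3.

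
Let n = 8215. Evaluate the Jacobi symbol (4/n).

1

Pull out 2^2: since 8215 ≡ 7 (mod 8), (2/8215) = +1, so (2/8215)^2 = +1.
Reached (1/8215) = 1. Collecting the sign flips along the way, the symbol is +1.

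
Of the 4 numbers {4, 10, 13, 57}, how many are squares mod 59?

(4/59) = +1 → QR.
(10/59) = -1 → non-residue.
(13/59) = -1 → non-residue.
(57/59) = +1 → QR.
Total quadratic residues among the 4: 2.

2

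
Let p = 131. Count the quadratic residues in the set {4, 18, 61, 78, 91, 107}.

(4/131) = +1 → QR.
(18/131) = -1 → non-residue.
(61/131) = +1 → QR.
(78/131) = -1 → non-residue.
(91/131) = +1 → QR.
(107/131) = +1 → QR.
Total quadratic residues among the 6: 4.

4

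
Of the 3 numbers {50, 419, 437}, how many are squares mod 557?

(50/557) = -1 → non-residue.
(419/557) = -1 → non-residue.
(437/557) = -1 → non-residue.
Total quadratic residues among the 3: 0.

0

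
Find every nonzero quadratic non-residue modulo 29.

2, 3, 8, 10, 11, 12, 14, 15, 17, 18, 19, 21, 26, 27

Square k = 1,…,14 (k and 29−k give the same square):
1²=1, 2²=4, 3²=9, 4²=16, 5²=25, 6²≡7, 7²≡20, 8²≡6, 9²≡23, 10²≡13, 11²≡5, 12²≡28, 13²≡24, 14²≡22 (mod 29).
The residues are {1, 4, 5, 6, 7, 9, 13, 16, 20, 22, 23, 24, 25, 28}; the non-residues are the remaining 14 nonzero classes.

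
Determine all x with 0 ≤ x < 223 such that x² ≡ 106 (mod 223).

Since 223 ≡ 3 (mod 4), a square root of 106 is 106^((223+1)/4) = 106^56 mod 223.
Repeated squaring: 106^2≡86, 106^4≡37, 106^8≡31, 106^16≡69, 106^32≡78 (mod 223).
106^56 = 106^(32+16+8) ≡ 38 (mod 223).
Check: 38² = 1444 ≡ 106 (mod 223). The two roots are 38 and 185.

38, 185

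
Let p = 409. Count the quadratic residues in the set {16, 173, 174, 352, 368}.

2

(16/409) = +1 → QR.
(173/409) = -1 → non-residue.
(174/409) = -1 → non-residue.
(352/409) = -1 → non-residue.
(368/409) = +1 → QR.
Total quadratic residues among the 5: 2.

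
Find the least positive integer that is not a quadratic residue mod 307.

2

(2/307) = −1, so 2 is the smallest positive non-residue mod 307.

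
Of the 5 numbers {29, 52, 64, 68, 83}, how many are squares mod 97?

(29/97) = -1 → non-residue.
(52/97) = -1 → non-residue.
(64/97) = +1 → QR.
(68/97) = -1 → non-residue.
(83/97) = -1 → non-residue.
Total quadratic residues among the 5: 1.

1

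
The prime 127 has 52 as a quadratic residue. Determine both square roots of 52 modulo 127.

Since 127 ≡ 3 (mod 4), a square root of 52 is 52^((127+1)/4) = 52^32 mod 127.
Repeated squaring: 52^2≡37, 52^4≡99, 52^8≡22, 52^16≡103, 52^32≡68 (mod 127).
52^32 = 52^(32) ≡ 68 (mod 127).
Check: 68² = 4624 ≡ 52 (mod 127). The two roots are 59 and 68.

59, 68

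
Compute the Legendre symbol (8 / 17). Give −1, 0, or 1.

1

Pull out 2^3: since 17 ≡ 1 (mod 8), (2/17) = +1, so (2/17)^3 = +1.
Reached (1/17) = 1. Collecting the sign flips along the way, the symbol is +1.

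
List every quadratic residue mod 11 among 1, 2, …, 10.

Square k = 1,…,5 (k and 11−k give the same square):
1²=1, 2²=4, 3²=9, 4²≡5, 5²≡3 (mod 11).
So the quadratic residues mod 11 are {1, 3, 4, 5, 9}.

1,3,4,5,9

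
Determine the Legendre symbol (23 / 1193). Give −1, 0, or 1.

-1

Euler's criterion: (23/1193) ≡ 23^596 (mod 1193).
23^2 ≡ 529 (mod 1193)
23^4 ≡ 679 (mod 1193)
23^8 ≡ 543 (mod 1193)
23^16 ≡ 178 (mod 1193)
23^32 ≡ 666 (mod 1193)
23^64 ≡ 953 (mod 1193)
23^128 ≡ 336 (mod 1193)
23^256 ≡ 754 (mod 1193)
23^512 ≡ 648 (mod 1193)
23^596 = 23^(512+64+16+4) ≡ 1192 (mod 1193).
Result is 1192 ≡ −1, so (23/1193) = −1.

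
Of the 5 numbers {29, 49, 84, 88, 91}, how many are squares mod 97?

(29/97) = -1 → non-residue.
(49/97) = +1 → QR.
(84/97) = -1 → non-residue.
(88/97) = +1 → QR.
(91/97) = +1 → QR.
Total quadratic residues among the 5: 3.

3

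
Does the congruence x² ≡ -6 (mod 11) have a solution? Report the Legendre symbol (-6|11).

1

Euler's criterion: (-6/11) ≡ 5^5 (mod 11).
5^2 ≡ 3 (mod 11)
5^4 ≡ 9 (mod 11)
5^5 = 5^(4+1) ≡ 1 (mod 11).
Result is 1, so (-6/11) = 1.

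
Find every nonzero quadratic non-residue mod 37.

2,5,6,8,13,14,15,17,18,19,20,22,23,24,29,31,32,35

Square k = 1,…,18 (k and 37−k give the same square):
1²=1, 2²=4, 3²=9, 4²=16, 5²=25, 6²=36, 7²≡12, 8²≡27, 9²≡7, 10²≡26, 11²≡10, 12²≡33, 13²≡21, 14²≡11, 15²≡3, 16²≡34, 17²≡30, 18²≡28 (mod 37).
The residues are {1, 3, 4, 7, 9, 10, 11, 12, 16, 21, 25, 26, 27, 28, 30, 33, 34, 36}; the non-residues are the remaining 18 nonzero classes.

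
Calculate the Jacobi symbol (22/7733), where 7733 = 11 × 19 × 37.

Pull out 2: since 7733 ≡ 5 (mod 8), (2/7733) = -1.
Reciprocity: 11 ≡ 3 and 7733 ≡ 1 (mod 4), so (11/7733) = +(7733/11).
Reduce top mod 11: now compute (0/11).
Top reduces to 0: gcd > 1, so the symbol is 0.

0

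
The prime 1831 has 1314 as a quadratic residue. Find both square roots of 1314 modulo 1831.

217, 1614

Since 1831 ≡ 3 (mod 4), a square root of 1314 is 1314^((1831+1)/4) = 1314^458 mod 1831.
Repeated squaring: 1314^2≡1794, 1314^4≡1369, 1314^8≡1048, 1314^16≡1535, 1314^32≡1559, 1314^64≡744, 1314^128≡574, 1314^256≡1727 (mod 1831).
1314^458 = 1314^(256+128+64+8+2) ≡ 217 (mod 1831).
Check: 217² = 47089 ≡ 1314 (mod 1831). The two roots are 217 and 1614.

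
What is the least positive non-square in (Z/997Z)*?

(2/997) = −1, so 2 is the smallest positive non-residue mod 997.

2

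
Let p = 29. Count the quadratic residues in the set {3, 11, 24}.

1

(3/29) = -1 → non-residue.
(11/29) = -1 → non-residue.
(24/29) = +1 → QR.
Total quadratic residues among the 3: 1.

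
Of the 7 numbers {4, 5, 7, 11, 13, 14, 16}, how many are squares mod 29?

(4/29) = +1 → QR.
(5/29) = +1 → QR.
(7/29) = +1 → QR.
(11/29) = -1 → non-residue.
(13/29) = +1 → QR.
(14/29) = -1 → non-residue.
(16/29) = +1 → QR.
Total quadratic residues among the 7: 5.

5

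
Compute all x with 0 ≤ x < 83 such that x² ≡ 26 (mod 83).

21, 62

Since 83 ≡ 3 (mod 4), a square root of 26 is 26^((83+1)/4) = 26^21 mod 83.
Repeated squaring: 26^2≡12, 26^4≡61, 26^8≡69, 26^16≡30 (mod 83).
26^21 = 26^(16+4+1) ≡ 21 (mod 83).
Check: 21² = 441 ≡ 26 (mod 83). The two roots are 21 and 62.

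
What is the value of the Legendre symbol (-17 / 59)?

-1

Euler's criterion: (-17/59) ≡ 42^29 (mod 59).
42^2 ≡ 53 (mod 59)
42^4 ≡ 36 (mod 59)
42^8 ≡ 57 (mod 59)
42^16 ≡ 4 (mod 59)
42^29 = 42^(16+8+4+1) ≡ 58 (mod 59).
Result is 58 ≡ −1, so (-17/59) = −1.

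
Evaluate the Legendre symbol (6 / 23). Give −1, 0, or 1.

Euler's criterion: (6/23) ≡ 6^11 (mod 23).
6^2 ≡ 13 (mod 23)
6^4 ≡ 8 (mod 23)
6^8 ≡ 18 (mod 23)
6^11 = 6^(8+2+1) ≡ 1 (mod 23).
Result is 1, so (6/23) = 1.

1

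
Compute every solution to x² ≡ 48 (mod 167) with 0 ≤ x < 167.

Since 167 ≡ 3 (mod 4), a square root of 48 is 48^((167+1)/4) = 48^42 mod 167.
Repeated squaring: 48^2≡133, 48^4≡154, 48^8≡2, 48^16≡4, 48^32≡16 (mod 167).
48^42 = 48^(32+8+2) ≡ 81 (mod 167).
Check: 81² = 6561 ≡ 48 (mod 167). The two roots are 81 and 86.

81, 86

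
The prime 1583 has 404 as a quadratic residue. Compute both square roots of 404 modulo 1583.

694, 889

Since 1583 ≡ 3 (mod 4), a square root of 404 is 404^((1583+1)/4) = 404^396 mod 1583.
Repeated squaring: 404^2≡167, 404^4≡978, 404^8≡352, 404^16≡430, 404^32≡1272, 404^64≡158, 404^128≡1219, 404^256≡1107 (mod 1583).
404^396 = 404^(256+128+8+4) ≡ 694 (mod 1583).
Check: 694² = 481636 ≡ 404 (mod 1583). The two roots are 694 and 889.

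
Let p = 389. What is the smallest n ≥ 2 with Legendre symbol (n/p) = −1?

2

(2/389) = −1, so 2 is the smallest positive non-residue mod 389.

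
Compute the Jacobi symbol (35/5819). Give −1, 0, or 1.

-1

Reciprocity: 35 ≡ 3 and 5819 ≡ 3 (mod 4), so (35/5819) = −(5819/35).
Reduce top mod 35: now compute (9/35).
Reciprocity: 9 ≡ 1 and 35 ≡ 3 (mod 4), so (9/35) = +(35/9).
Reduce top mod 9: now compute (8/9).
Pull out 2^3: since 9 ≡ 1 (mod 8), (2/9) = +1, so (2/9)^3 = +1.
Reached (1/9) = 1. Collecting the sign flips along the way, the symbol is -1.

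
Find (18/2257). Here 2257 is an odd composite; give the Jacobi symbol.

1

Pull out 2: since 2257 ≡ 1 (mod 8), (2/2257) = +1.
Reciprocity: 9 ≡ 1 and 2257 ≡ 1 (mod 4), so (9/2257) = +(2257/9).
Reduce top mod 9: now compute (7/9).
Reciprocity: 7 ≡ 3 and 9 ≡ 1 (mod 4), so (7/9) = +(9/7).
Reduce top mod 7: now compute (2/7).
Pull out 2: since 7 ≡ 7 (mod 8), (2/7) = +1.
Reached (1/7) = 1. Collecting the sign flips along the way, the symbol is +1.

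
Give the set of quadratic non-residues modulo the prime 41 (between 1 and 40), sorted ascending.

Square k = 1,…,20 (k and 41−k give the same square):
1²=1, 2²=4, 3²=9, 4²=16, 5²=25, 6²=36, 7²≡8, 8²≡23, 9²≡40, 10²≡18, 11²≡39, 12²≡21, 13²≡5, 14²≡32, 15²≡20, 16²≡10, 17²≡2, 18²≡37, 19²≡33, 20²≡31 (mod 41).
The residues are {1, 2, 4, 5, 8, 9, 10, 16, 18, 20, 21, 23, 25, 31, 32, 33, 36, 37, 39, 40}; the non-residues are the remaining 20 nonzero classes.

3, 6, 7, 11, 12, 13, 14, 15, 17, 19, 22, 24, 26, 27, 28, 29, 30, 34, 35, 38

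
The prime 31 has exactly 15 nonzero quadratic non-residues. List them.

3 6 11 12 13 15 17 21 22 23 24 26 27 29 30

Square k = 1,…,15 (k and 31−k give the same square):
1²=1, 2²=4, 3²=9, 4²=16, 5²=25, 6²≡5, 7²≡18, 8²≡2, 9²≡19, 10²≡7, 11²≡28, 12²≡20, 13²≡14, 14²≡10, 15²≡8 (mod 31).
The residues are {1, 2, 4, 5, 7, 8, 9, 10, 14, 16, 18, 19, 20, 25, 28}; the non-residues are the remaining 15 nonzero classes.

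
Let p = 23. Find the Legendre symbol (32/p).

First reduce: 32 ≡ 9 (mod 23).
Reciprocity: 9 ≡ 1 and 23 ≡ 3 (mod 4), so (9/23) = +(23/9).
Reduce top mod 9: now compute (5/9).
Reciprocity: 5 ≡ 1 and 9 ≡ 1 (mod 4), so (5/9) = +(9/5).
Reduce top mod 5: now compute (4/5).
Pull out 2^2: since 5 ≡ 5 (mod 8), (2/5) = -1, so (2/5)^2 = +1.
Reached (1/5) = 1. Collecting the sign flips along the way, the symbol is +1.

1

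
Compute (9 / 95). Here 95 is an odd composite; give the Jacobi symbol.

1

Reciprocity: 9 ≡ 1 and 95 ≡ 3 (mod 4), so (9/95) = +(95/9).
Reduce top mod 9: now compute (5/9).
Reciprocity: 5 ≡ 1 and 9 ≡ 1 (mod 4), so (5/9) = +(9/5).
Reduce top mod 5: now compute (4/5).
Pull out 2^2: since 5 ≡ 5 (mod 8), (2/5) = -1, so (2/5)^2 = +1.
Reached (1/5) = 1. Collecting the sign flips along the way, the symbol is +1.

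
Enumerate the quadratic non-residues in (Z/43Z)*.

2 3 5 7 8 12 18 19 20 22 26 27 28 29 30 32 33 34 37 39 42

Square k = 1,…,21 (k and 43−k give the same square):
1²=1, 2²=4, 3²=9, 4²=16, 5²=25, 6²=36, 7²≡6, 8²≡21, 9²≡38, 10²≡14, 11²≡35, 12²≡15, 13²≡40, 14²≡24, 15²≡10, 16²≡41, 17²≡31, 18²≡23, 19²≡17, 20²≡13, 21²≡11 (mod 43).
The residues are {1, 4, 6, 9, 10, 11, 13, 14, 15, 16, 17, 21, 23, 24, 25, 31, 35, 36, 38, 40, 41}; the non-residues are the remaining 21 nonzero classes.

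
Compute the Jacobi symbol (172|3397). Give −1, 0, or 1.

Pull out 2^2: since 3397 ≡ 5 (mod 8), (2/3397) = -1, so (2/3397)^2 = +1.
Reciprocity: 43 ≡ 3 and 3397 ≡ 1 (mod 4), so (43/3397) = +(3397/43).
Reduce top mod 43: now compute (0/43).
Top reduces to 0: gcd > 1, so the symbol is 0.

0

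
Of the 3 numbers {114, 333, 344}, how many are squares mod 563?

(114/563) = -1 → non-residue.
(333/563) = -1 → non-residue.
(344/563) = +1 → QR.
Total quadratic residues among the 3: 1.

1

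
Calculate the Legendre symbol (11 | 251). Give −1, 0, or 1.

-1

Euler's criterion: (11/251) ≡ 11^125 (mod 251).
11^2 ≡ 121 (mod 251)
11^4 ≡ 83 (mod 251)
11^8 ≡ 112 (mod 251)
11^16 ≡ 245 (mod 251)
11^32 ≡ 36 (mod 251)
11^64 ≡ 41 (mod 251)
11^125 = 11^(64+32+16+8+4+1) ≡ 250 (mod 251).
Result is 250 ≡ −1, so (11/251) = −1.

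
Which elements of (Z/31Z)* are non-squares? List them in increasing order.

Square k = 1,…,15 (k and 31−k give the same square):
1²=1, 2²=4, 3²=9, 4²=16, 5²=25, 6²≡5, 7²≡18, 8²≡2, 9²≡19, 10²≡7, 11²≡28, 12²≡20, 13²≡14, 14²≡10, 15²≡8 (mod 31).
The residues are {1, 2, 4, 5, 7, 8, 9, 10, 14, 16, 18, 19, 20, 25, 28}; the non-residues are the remaining 15 nonzero classes.

3,6,11,12,13,15,17,21,22,23,24,26,27,29,30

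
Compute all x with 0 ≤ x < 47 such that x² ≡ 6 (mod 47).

Since 47 ≡ 3 (mod 4), a square root of 6 is 6^((47+1)/4) = 6^12 mod 47.
Repeated squaring: 6^2≡36, 6^4≡27, 6^8≡24 (mod 47).
6^12 = 6^(8+4) ≡ 37 (mod 47).
Check: 37² = 1369 ≡ 6 (mod 47). The two roots are 10 and 37.

10, 37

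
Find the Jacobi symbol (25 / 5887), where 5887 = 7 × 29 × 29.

Reciprocity: 25 ≡ 1 and 5887 ≡ 3 (mod 4), so (25/5887) = +(5887/25).
Reduce top mod 25: now compute (12/25).
Pull out 2^2: since 25 ≡ 1 (mod 8), (2/25) = +1, so (2/25)^2 = +1.
Reciprocity: 3 ≡ 3 and 25 ≡ 1 (mod 4), so (3/25) = +(25/3).
Reduce top mod 3: now compute (1/3).
Reached (1/3) = 1. Collecting the sign flips along the way, the symbol is +1.

1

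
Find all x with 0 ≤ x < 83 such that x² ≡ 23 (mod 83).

Since 83 ≡ 3 (mod 4), a square root of 23 is 23^((83+1)/4) = 23^21 mod 83.
Repeated squaring: 23^2≡31, 23^4≡48, 23^8≡63, 23^16≡68 (mod 83).
23^21 = 23^(16+4+1) ≡ 40 (mod 83).
Check: 40² = 1600 ≡ 23 (mod 83). The two roots are 40 and 43.

40, 43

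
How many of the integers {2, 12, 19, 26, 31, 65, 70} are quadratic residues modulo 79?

5

(2/79) = +1 → QR.
(12/79) = -1 → non-residue.
(19/79) = +1 → QR.
(26/79) = +1 → QR.
(31/79) = +1 → QR.
(65/79) = +1 → QR.
(70/79) = -1 → non-residue.
Total quadratic residues among the 7: 5.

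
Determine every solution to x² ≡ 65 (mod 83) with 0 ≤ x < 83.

27, 56

Since 83 ≡ 3 (mod 4), a square root of 65 is 65^((83+1)/4) = 65^21 mod 83.
Repeated squaring: 65^2≡75, 65^4≡64, 65^8≡29, 65^16≡11 (mod 83).
65^21 = 65^(16+4+1) ≡ 27 (mod 83).
Check: 27² = 729 ≡ 65 (mod 83). The two roots are 27 and 56.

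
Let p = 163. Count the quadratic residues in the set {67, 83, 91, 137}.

2

(67/163) = -1 → non-residue.
(83/163) = +1 → QR.
(91/163) = +1 → QR.
(137/163) = -1 → non-residue.
Total quadratic residues among the 4: 2.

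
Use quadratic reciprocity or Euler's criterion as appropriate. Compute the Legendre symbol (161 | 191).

-1

Euler's criterion: (161/191) ≡ 161^95 (mod 191).
161^2 ≡ 136 (mod 191)
161^4 ≡ 160 (mod 191)
161^8 ≡ 6 (mod 191)
161^16 ≡ 36 (mod 191)
161^32 ≡ 150 (mod 191)
161^64 ≡ 153 (mod 191)
161^95 = 161^(64+16+8+4+2+1) ≡ 190 (mod 191).
Result is 190 ≡ −1, so (161/191) = −1.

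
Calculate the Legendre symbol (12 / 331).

Pull out 2^2: since 331 ≡ 3 (mod 8), (2/331) = -1, so (2/331)^2 = +1.
Reciprocity: 3 ≡ 3 and 331 ≡ 3 (mod 4), so (3/331) = −(331/3).
Reduce top mod 3: now compute (1/3).
Reached (1/3) = 1. Collecting the sign flips along the way, the symbol is -1.

-1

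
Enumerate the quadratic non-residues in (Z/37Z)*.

2,5,6,8,13,14,15,17,18,19,20,22,23,24,29,31,32,35

Square k = 1,…,18 (k and 37−k give the same square):
1²=1, 2²=4, 3²=9, 4²=16, 5²=25, 6²=36, 7²≡12, 8²≡27, 9²≡7, 10²≡26, 11²≡10, 12²≡33, 13²≡21, 14²≡11, 15²≡3, 16²≡34, 17²≡30, 18²≡28 (mod 37).
The residues are {1, 3, 4, 7, 9, 10, 11, 12, 16, 21, 25, 26, 27, 28, 30, 33, 34, 36}; the non-residues are the remaining 18 nonzero classes.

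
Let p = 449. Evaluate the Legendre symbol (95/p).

-1

Reciprocity: 95 ≡ 3 and 449 ≡ 1 (mod 4), so (95/449) = +(449/95).
Reduce top mod 95: now compute (69/95).
Reciprocity: 69 ≡ 1 and 95 ≡ 3 (mod 4), so (69/95) = +(95/69).
Reduce top mod 69: now compute (26/69).
Pull out 2: since 69 ≡ 5 (mod 8), (2/69) = -1.
Reciprocity: 13 ≡ 1 and 69 ≡ 1 (mod 4), so (13/69) = +(69/13).
Reduce top mod 13: now compute (4/13).
Pull out 2^2: since 13 ≡ 5 (mod 8), (2/13) = -1, so (2/13)^2 = +1.
Reached (1/13) = 1. Collecting the sign flips along the way, the symbol is -1.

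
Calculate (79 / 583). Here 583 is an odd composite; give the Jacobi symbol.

Reciprocity: 79 ≡ 3 and 583 ≡ 3 (mod 4), so (79/583) = −(583/79).
Reduce top mod 79: now compute (30/79).
Pull out 2: since 79 ≡ 7 (mod 8), (2/79) = +1.
Reciprocity: 15 ≡ 3 and 79 ≡ 3 (mod 4), so (15/79) = −(79/15).
Reduce top mod 15: now compute (4/15).
Pull out 2^2: since 15 ≡ 7 (mod 8), (2/15) = +1, so (2/15)^2 = +1.
Reached (1/15) = 1. Collecting the sign flips along the way, the symbol is +1.

1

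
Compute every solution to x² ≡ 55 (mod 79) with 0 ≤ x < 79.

Since 79 ≡ 3 (mod 4), a square root of 55 is 55^((79+1)/4) = 55^20 mod 79.
Repeated squaring: 55^2≡23, 55^4≡55, 55^8≡23, 55^16≡55 (mod 79).
55^20 = 55^(16+4) ≡ 23 (mod 79).
Check: 23² = 529 ≡ 55 (mod 79). The two roots are 23 and 56.

23, 56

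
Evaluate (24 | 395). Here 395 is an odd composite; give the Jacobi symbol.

-1

Pull out 2^3: since 395 ≡ 3 (mod 8), (2/395) = -1, so (2/395)^3 = -1.
Reciprocity: 3 ≡ 3 and 395 ≡ 3 (mod 4), so (3/395) = −(395/3).
Reduce top mod 3: now compute (2/3).
Pull out 2: since 3 ≡ 3 (mod 8), (2/3) = -1.
Reached (1/3) = 1. Collecting the sign flips along the way, the symbol is -1.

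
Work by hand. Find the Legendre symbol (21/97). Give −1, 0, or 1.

-1

Reciprocity: 21 ≡ 1 and 97 ≡ 1 (mod 4), so (21/97) = +(97/21).
Reduce top mod 21: now compute (13/21).
Reciprocity: 13 ≡ 1 and 21 ≡ 1 (mod 4), so (13/21) = +(21/13).
Reduce top mod 13: now compute (8/13).
Pull out 2^3: since 13 ≡ 5 (mod 8), (2/13) = -1, so (2/13)^3 = -1.
Reached (1/13) = 1. Collecting the sign flips along the way, the symbol is -1.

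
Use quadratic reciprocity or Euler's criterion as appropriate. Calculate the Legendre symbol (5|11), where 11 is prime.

Euler's criterion: (5/11) ≡ 5^5 (mod 11).
5^2 ≡ 3 (mod 11)
5^4 ≡ 9 (mod 11)
5^5 = 5^(4+1) ≡ 1 (mod 11).
Result is 1, so (5/11) = 1.

1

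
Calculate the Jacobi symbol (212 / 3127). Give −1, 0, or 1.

Pull out 2^2: since 3127 ≡ 7 (mod 8), (2/3127) = +1, so (2/3127)^2 = +1.
Reciprocity: 53 ≡ 1 and 3127 ≡ 3 (mod 4), so (53/3127) = +(3127/53).
Reduce top mod 53: now compute (0/53).
Top reduces to 0: gcd > 1, so the symbol is 0.

0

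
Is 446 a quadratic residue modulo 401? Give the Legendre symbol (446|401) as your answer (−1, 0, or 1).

1

First reduce: 446 ≡ 45 (mod 401).
Reciprocity: 45 ≡ 1 and 401 ≡ 1 (mod 4), so (45/401) = +(401/45).
Reduce top mod 45: now compute (41/45).
Reciprocity: 41 ≡ 1 and 45 ≡ 1 (mod 4), so (41/45) = +(45/41).
Reduce top mod 41: now compute (4/41).
Pull out 2^2: since 41 ≡ 1 (mod 8), (2/41) = +1, so (2/41)^2 = +1.
Reached (1/41) = 1. Collecting the sign flips along the way, the symbol is +1.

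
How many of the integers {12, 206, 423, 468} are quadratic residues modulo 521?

2

(12/521) = -1 → non-residue.
(206/521) = -1 → non-residue.
(423/521) = +1 → QR.
(468/521) = +1 → QR.
Total quadratic residues among the 4: 2.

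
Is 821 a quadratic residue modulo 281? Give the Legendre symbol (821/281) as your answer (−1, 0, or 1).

-1

First reduce: 821 ≡ 259 (mod 281).
Reciprocity: 259 ≡ 3 and 281 ≡ 1 (mod 4), so (259/281) = +(281/259).
Reduce top mod 259: now compute (22/259).
Pull out 2: since 259 ≡ 3 (mod 8), (2/259) = -1.
Reciprocity: 11 ≡ 3 and 259 ≡ 3 (mod 4), so (11/259) = −(259/11).
Reduce top mod 11: now compute (6/11).
Pull out 2: since 11 ≡ 3 (mod 8), (2/11) = -1.
Reciprocity: 3 ≡ 3 and 11 ≡ 3 (mod 4), so (3/11) = −(11/3).
Reduce top mod 3: now compute (2/3).
Pull out 2: since 3 ≡ 3 (mod 8), (2/3) = -1.
Reached (1/3) = 1. Collecting the sign flips along the way, the symbol is -1.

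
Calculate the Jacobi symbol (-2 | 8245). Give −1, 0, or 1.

First reduce: -2 ≡ 8243 (mod 8245).
Reciprocity: 8243 ≡ 3 and 8245 ≡ 1 (mod 4), so (8243/8245) = +(8245/8243).
Reduce top mod 8243: now compute (2/8243).
Pull out 2: since 8243 ≡ 3 (mod 8), (2/8243) = -1.
Reached (1/8243) = 1. Collecting the sign flips along the way, the symbol is -1.

-1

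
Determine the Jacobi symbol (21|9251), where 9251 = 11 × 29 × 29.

-1

Reciprocity: 21 ≡ 1 and 9251 ≡ 3 (mod 4), so (21/9251) = +(9251/21).
Reduce top mod 21: now compute (11/21).
Reciprocity: 11 ≡ 3 and 21 ≡ 1 (mod 4), so (11/21) = +(21/11).
Reduce top mod 11: now compute (10/11).
Pull out 2: since 11 ≡ 3 (mod 8), (2/11) = -1.
Reciprocity: 5 ≡ 1 and 11 ≡ 3 (mod 4), so (5/11) = +(11/5).
Reduce top mod 5: now compute (1/5).
Reached (1/5) = 1. Collecting the sign flips along the way, the symbol is -1.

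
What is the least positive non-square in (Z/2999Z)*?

(2/2999) = +1, so 2 is a residue.
(3/2999) = +1, so 3 is a residue.
(4/2999) = +1, so 4 is a residue.
(5/2999) = +1, so 5 is a residue.
(6/2999) = +1, so 6 is a residue.
(7/2999) = +1, so 7 is a residue.
(8/2999) = +1, so 8 is a residue.
(9/2999) = +1, so 9 is a residue.
(10/2999) = +1, so 10 is a residue.
(11/2999) = +1, so 11 is a residue.
(12/2999) = +1, so 12 is a residue.
(13/2999) = +1, so 13 is a residue.
(14/2999) = +1, so 14 is a residue.
(15/2999) = +1, so 15 is a residue.
(16/2999) = +1, so 16 is a residue.
(17/2999) = −1, so 17 is the smallest positive non-residue mod 2999.

17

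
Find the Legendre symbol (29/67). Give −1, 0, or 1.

Euler's criterion: (29/67) ≡ 29^33 (mod 67).
29^2 ≡ 37 (mod 67)
29^4 ≡ 29 (mod 67)
29^8 ≡ 37 (mod 67)
29^16 ≡ 29 (mod 67)
29^32 ≡ 37 (mod 67)
29^33 = 29^(32+1) ≡ 1 (mod 67).
Result is 1, so (29/67) = 1.

1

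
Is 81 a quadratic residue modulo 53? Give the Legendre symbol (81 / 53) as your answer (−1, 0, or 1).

First reduce: 81 ≡ 28 (mod 53).
Pull out 2^2: since 53 ≡ 5 (mod 8), (2/53) = -1, so (2/53)^2 = +1.
Reciprocity: 7 ≡ 3 and 53 ≡ 1 (mod 4), so (7/53) = +(53/7).
Reduce top mod 7: now compute (4/7).
Pull out 2^2: since 7 ≡ 7 (mod 8), (2/7) = +1, so (2/7)^2 = +1.
Reached (1/7) = 1. Collecting the sign flips along the way, the symbol is +1.

1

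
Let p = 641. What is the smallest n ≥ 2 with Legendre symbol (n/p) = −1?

(2/641) = +1, so 2 is a residue.
(3/641) = −1, so 3 is the smallest positive non-residue mod 641.

3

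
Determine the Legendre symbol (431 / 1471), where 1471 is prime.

Reciprocity: 431 ≡ 3 and 1471 ≡ 3 (mod 4), so (431/1471) = −(1471/431).
Reduce top mod 431: now compute (178/431).
Pull out 2: since 431 ≡ 7 (mod 8), (2/431) = +1.
Reciprocity: 89 ≡ 1 and 431 ≡ 3 (mod 4), so (89/431) = +(431/89).
Reduce top mod 89: now compute (75/89).
Reciprocity: 75 ≡ 3 and 89 ≡ 1 (mod 4), so (75/89) = +(89/75).
Reduce top mod 75: now compute (14/75).
Pull out 2: since 75 ≡ 3 (mod 8), (2/75) = -1.
Reciprocity: 7 ≡ 3 and 75 ≡ 3 (mod 4), so (7/75) = −(75/7).
Reduce top mod 7: now compute (5/7).
Reciprocity: 5 ≡ 1 and 7 ≡ 3 (mod 4), so (5/7) = +(7/5).
Reduce top mod 5: now compute (2/5).
Pull out 2: since 5 ≡ 5 (mod 8), (2/5) = -1.
Reached (1/5) = 1. Collecting the sign flips along the way, the symbol is +1.

1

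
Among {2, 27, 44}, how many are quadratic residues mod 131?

(2/131) = -1 → non-residue.
(27/131) = +1 → QR.
(44/131) = +1 → QR.
Total quadratic residues among the 3: 2.

2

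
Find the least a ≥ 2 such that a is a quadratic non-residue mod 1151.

13

(2/1151) = +1, so 2 is a residue.
(3/1151) = +1, so 3 is a residue.
(4/1151) = +1, so 4 is a residue.
(5/1151) = +1, so 5 is a residue.
(6/1151) = +1, so 6 is a residue.
(7/1151) = +1, so 7 is a residue.
(8/1151) = +1, so 8 is a residue.
(9/1151) = +1, so 9 is a residue.
(10/1151) = +1, so 10 is a residue.
(11/1151) = +1, so 11 is a residue.
(12/1151) = +1, so 12 is a residue.
(13/1151) = −1, so 13 is the smallest positive non-residue mod 1151.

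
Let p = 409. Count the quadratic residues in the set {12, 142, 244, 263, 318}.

(12/409) = +1 → QR.
(142/409) = +1 → QR.
(244/409) = -1 → non-residue.
(263/409) = -1 → non-residue.
(318/409) = +1 → QR.
Total quadratic residues among the 5: 3.

3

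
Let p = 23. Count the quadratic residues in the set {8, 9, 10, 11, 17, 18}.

3

(8/23) = +1 → QR.
(9/23) = +1 → QR.
(10/23) = -1 → non-residue.
(11/23) = -1 → non-residue.
(17/23) = -1 → non-residue.
(18/23) = +1 → QR.
Total quadratic residues among the 6: 3.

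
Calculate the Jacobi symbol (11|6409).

-1

Reciprocity: 11 ≡ 3 and 6409 ≡ 1 (mod 4), so (11/6409) = +(6409/11).
Reduce top mod 11: now compute (7/11).
Reciprocity: 7 ≡ 3 and 11 ≡ 3 (mod 4), so (7/11) = −(11/7).
Reduce top mod 7: now compute (4/7).
Pull out 2^2: since 7 ≡ 7 (mod 8), (2/7) = +1, so (2/7)^2 = +1.
Reached (1/7) = 1. Collecting the sign flips along the way, the symbol is -1.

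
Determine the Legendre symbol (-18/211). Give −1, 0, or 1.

1

First reduce: -18 ≡ 193 (mod 211).
Reciprocity: 193 ≡ 1 and 211 ≡ 3 (mod 4), so (193/211) = +(211/193).
Reduce top mod 193: now compute (18/193).
Pull out 2: since 193 ≡ 1 (mod 8), (2/193) = +1.
Reciprocity: 9 ≡ 1 and 193 ≡ 1 (mod 4), so (9/193) = +(193/9).
Reduce top mod 9: now compute (4/9).
Pull out 2^2: since 9 ≡ 1 (mod 8), (2/9) = +1, so (2/9)^2 = +1.
Reached (1/9) = 1. Collecting the sign flips along the way, the symbol is +1.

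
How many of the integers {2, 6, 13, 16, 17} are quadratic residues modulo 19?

(2/19) = -1 → non-residue.
(6/19) = +1 → QR.
(13/19) = -1 → non-residue.
(16/19) = +1 → QR.
(17/19) = +1 → QR.
Total quadratic residues among the 5: 3.

3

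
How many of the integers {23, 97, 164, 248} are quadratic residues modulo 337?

1

(23/337) = -1 → non-residue.
(97/337) = -1 → non-residue.
(164/337) = +1 → QR.
(248/337) = -1 → non-residue.
Total quadratic residues among the 4: 1.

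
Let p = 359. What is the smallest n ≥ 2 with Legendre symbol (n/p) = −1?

(2/359) = +1, so 2 is a residue.
(3/359) = +1, so 3 is a residue.
(4/359) = +1, so 4 is a residue.
(5/359) = +1, so 5 is a residue.
(6/359) = +1, so 6 is a residue.
(7/359) = −1, so 7 is the smallest positive non-residue mod 359.

7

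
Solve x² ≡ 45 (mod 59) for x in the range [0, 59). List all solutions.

Since 59 ≡ 3 (mod 4), a square root of 45 is 45^((59+1)/4) = 45^15 mod 59.
Repeated squaring: 45^2≡19, 45^4≡7, 45^8≡49 (mod 59).
45^15 = 45^(8+4+2+1) ≡ 35 (mod 59).
Check: 35² = 1225 ≡ 45 (mod 59). The two roots are 24 and 35.

24, 35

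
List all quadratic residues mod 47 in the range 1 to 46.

Square k = 1,…,23 (k and 47−k give the same square):
1²=1, 2²=4, 3²=9, 4²=16, 5²=25, 6²=36, 7²≡2, 8²≡17, 9²≡34, 10²≡6, 11²≡27, 12²≡3, 13²≡28, 14²≡8, 15²≡37, 16²≡21, 17²≡7, 18²≡42, 19²≡32, 20²≡24, 21²≡18, 22²≡14, 23²≡12 (mod 47).
So the quadratic residues mod 47 are {1, 2, 3, 4, 6, 7, 8, 9, 12, 14, 16, 17, 18, 21, 24, 25, 27, 28, 32, 34, 36, 37, 42}.

1,2,3,4,6,7,8,9,12,14,16,17,18,21,24,25,27,28,32,34,36,37,42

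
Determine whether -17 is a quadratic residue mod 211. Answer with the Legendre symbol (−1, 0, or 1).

1

First reduce: -17 ≡ 194 (mod 211).
Pull out 2: since 211 ≡ 3 (mod 8), (2/211) = -1.
Reciprocity: 97 ≡ 1 and 211 ≡ 3 (mod 4), so (97/211) = +(211/97).
Reduce top mod 97: now compute (17/97).
Reciprocity: 17 ≡ 1 and 97 ≡ 1 (mod 4), so (17/97) = +(97/17).
Reduce top mod 17: now compute (12/17).
Pull out 2^2: since 17 ≡ 1 (mod 8), (2/17) = +1, so (2/17)^2 = +1.
Reciprocity: 3 ≡ 3 and 17 ≡ 1 (mod 4), so (3/17) = +(17/3).
Reduce top mod 3: now compute (2/3).
Pull out 2: since 3 ≡ 3 (mod 8), (2/3) = -1.
Reached (1/3) = 1. Collecting the sign flips along the way, the symbol is +1.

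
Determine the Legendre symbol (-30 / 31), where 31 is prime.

1

First reduce: -30 ≡ 1 (mod 31).
Reached (1/31) = 1. Collecting the sign flips along the way, the symbol is +1.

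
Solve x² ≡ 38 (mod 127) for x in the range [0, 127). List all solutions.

61, 66

Since 127 ≡ 3 (mod 4), a square root of 38 is 38^((127+1)/4) = 38^32 mod 127.
Repeated squaring: 38^2≡47, 38^4≡50, 38^8≡87, 38^16≡76, 38^32≡61 (mod 127).
38^32 = 38^(32) ≡ 61 (mod 127).
Check: 61² = 3721 ≡ 38 (mod 127). The two roots are 61 and 66.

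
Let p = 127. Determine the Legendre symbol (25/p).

1

Reciprocity: 25 ≡ 1 and 127 ≡ 3 (mod 4), so (25/127) = +(127/25).
Reduce top mod 25: now compute (2/25).
Pull out 2: since 25 ≡ 1 (mod 8), (2/25) = +1.
Reached (1/25) = 1. Collecting the sign flips along the way, the symbol is +1.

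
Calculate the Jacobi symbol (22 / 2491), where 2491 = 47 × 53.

1

Pull out 2: since 2491 ≡ 3 (mod 8), (2/2491) = -1.
Reciprocity: 11 ≡ 3 and 2491 ≡ 3 (mod 4), so (11/2491) = −(2491/11).
Reduce top mod 11: now compute (5/11).
Reciprocity: 5 ≡ 1 and 11 ≡ 3 (mod 4), so (5/11) = +(11/5).
Reduce top mod 5: now compute (1/5).
Reached (1/5) = 1. Collecting the sign flips along the way, the symbol is +1.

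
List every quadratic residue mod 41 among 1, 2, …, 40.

Square k = 1,…,20 (k and 41−k give the same square):
1²=1, 2²=4, 3²=9, 4²=16, 5²=25, 6²=36, 7²≡8, 8²≡23, 9²≡40, 10²≡18, 11²≡39, 12²≡21, 13²≡5, 14²≡32, 15²≡20, 16²≡10, 17²≡2, 18²≡37, 19²≡33, 20²≡31 (mod 41).
So the quadratic residues mod 41 are {1, 2, 4, 5, 8, 9, 10, 16, 18, 20, 21, 23, 25, 31, 32, 33, 36, 37, 39, 40}.

1 2 4 5 8 9 10 16 18 20 21 23 25 31 32 33 36 37 39 40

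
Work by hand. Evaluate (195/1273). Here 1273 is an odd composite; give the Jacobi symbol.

Reciprocity: 195 ≡ 3 and 1273 ≡ 1 (mod 4), so (195/1273) = +(1273/195).
Reduce top mod 195: now compute (103/195).
Reciprocity: 103 ≡ 3 and 195 ≡ 3 (mod 4), so (103/195) = −(195/103).
Reduce top mod 103: now compute (92/103).
Pull out 2^2: since 103 ≡ 7 (mod 8), (2/103) = +1, so (2/103)^2 = +1.
Reciprocity: 23 ≡ 3 and 103 ≡ 3 (mod 4), so (23/103) = −(103/23).
Reduce top mod 23: now compute (11/23).
Reciprocity: 11 ≡ 3 and 23 ≡ 3 (mod 4), so (11/23) = −(23/11).
Reduce top mod 11: now compute (1/11).
Reached (1/11) = 1. Collecting the sign flips along the way, the symbol is -1.

-1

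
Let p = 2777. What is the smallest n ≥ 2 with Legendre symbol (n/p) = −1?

3

(2/2777) = +1, so 2 is a residue.
(3/2777) = −1, so 3 is the smallest positive non-residue mod 2777.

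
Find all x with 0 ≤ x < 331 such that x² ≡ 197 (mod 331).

39, 292

Since 331 ≡ 3 (mod 4), a square root of 197 is 197^((331+1)/4) = 197^83 mod 331.
Repeated squaring: 197^2≡82, 197^4≡104, 197^8≡224, 197^16≡195, 197^32≡291, 197^64≡276 (mod 331).
197^83 = 197^(64+16+2+1) ≡ 39 (mod 331).
Check: 39² = 1521 ≡ 197 (mod 331). The two roots are 39 and 292.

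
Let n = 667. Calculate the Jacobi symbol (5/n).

Reciprocity: 5 ≡ 1 and 667 ≡ 3 (mod 4), so (5/667) = +(667/5).
Reduce top mod 5: now compute (2/5).
Pull out 2: since 5 ≡ 5 (mod 8), (2/5) = -1.
Reached (1/5) = 1. Collecting the sign flips along the way, the symbol is -1.

-1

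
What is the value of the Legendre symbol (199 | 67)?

First reduce: 199 ≡ 65 (mod 67).
Reciprocity: 65 ≡ 1 and 67 ≡ 3 (mod 4), so (65/67) = +(67/65).
Reduce top mod 65: now compute (2/65).
Pull out 2: since 65 ≡ 1 (mod 8), (2/65) = +1.
Reached (1/65) = 1. Collecting the sign flips along the way, the symbol is +1.

1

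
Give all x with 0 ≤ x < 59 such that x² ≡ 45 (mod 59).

Since 59 ≡ 3 (mod 4), a square root of 45 is 45^((59+1)/4) = 45^15 mod 59.
Repeated squaring: 45^2≡19, 45^4≡7, 45^8≡49 (mod 59).
45^15 = 45^(8+4+2+1) ≡ 35 (mod 59).
Check: 35² = 1225 ≡ 45 (mod 59). The two roots are 24 and 35.

24, 35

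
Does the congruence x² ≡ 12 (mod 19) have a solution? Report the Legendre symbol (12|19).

-1

Pull out 2^2: since 19 ≡ 3 (mod 8), (2/19) = -1, so (2/19)^2 = +1.
Reciprocity: 3 ≡ 3 and 19 ≡ 3 (mod 4), so (3/19) = −(19/3).
Reduce top mod 3: now compute (1/3).
Reached (1/3) = 1. Collecting the sign flips along the way, the symbol is -1.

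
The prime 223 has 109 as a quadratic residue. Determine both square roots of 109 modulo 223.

46, 177

Since 223 ≡ 3 (mod 4), a square root of 109 is 109^((223+1)/4) = 109^56 mod 223.
Repeated squaring: 109^2≡62, 109^4≡53, 109^8≡133, 109^16≡72, 109^32≡55 (mod 223).
109^56 = 109^(32+16+8) ≡ 177 (mod 223).
Check: 177² = 31329 ≡ 109 (mod 223). The two roots are 46 and 177.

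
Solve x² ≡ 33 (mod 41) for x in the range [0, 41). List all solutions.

41 ≡ 1 (mod 4), so we find a root by search.
Trying successive values, 19² = 361 ≡ 33 (mod 41). The other root is 41 − 19 = 22.

19, 22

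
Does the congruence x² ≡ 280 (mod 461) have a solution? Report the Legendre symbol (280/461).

Pull out 2^3: since 461 ≡ 5 (mod 8), (2/461) = -1, so (2/461)^3 = -1.
Reciprocity: 35 ≡ 3 and 461 ≡ 1 (mod 4), so (35/461) = +(461/35).
Reduce top mod 35: now compute (6/35).
Pull out 2: since 35 ≡ 3 (mod 8), (2/35) = -1.
Reciprocity: 3 ≡ 3 and 35 ≡ 3 (mod 4), so (3/35) = −(35/3).
Reduce top mod 3: now compute (2/3).
Pull out 2: since 3 ≡ 3 (mod 8), (2/3) = -1.
Reached (1/3) = 1. Collecting the sign flips along the way, the symbol is +1.

1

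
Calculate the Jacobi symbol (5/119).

1

Reciprocity: 5 ≡ 1 and 119 ≡ 3 (mod 4), so (5/119) = +(119/5).
Reduce top mod 5: now compute (4/5).
Pull out 2^2: since 5 ≡ 5 (mod 8), (2/5) = -1, so (2/5)^2 = +1.
Reached (1/5) = 1. Collecting the sign flips along the way, the symbol is +1.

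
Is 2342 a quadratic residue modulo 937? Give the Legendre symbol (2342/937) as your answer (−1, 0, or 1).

Euler's criterion: (2342/937) ≡ 468^468 (mod 937).
468^2 ≡ 703 (mod 937)
468^4 ≡ 410 (mod 937)
468^8 ≡ 377 (mod 937)
468^16 ≡ 642 (mod 937)
468^32 ≡ 821 (mod 937)
468^64 ≡ 338 (mod 937)
468^128 ≡ 867 (mod 937)
468^256 ≡ 215 (mod 937)
468^468 = 468^(256+128+64+16+4) ≡ 1 (mod 937).
Result is 1, so (2342/937) = 1.

1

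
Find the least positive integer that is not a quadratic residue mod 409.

7

(2/409) = +1, so 2 is a residue.
(3/409) = +1, so 3 is a residue.
(4/409) = +1, so 4 is a residue.
(5/409) = +1, so 5 is a residue.
(6/409) = +1, so 6 is a residue.
(7/409) = −1, so 7 is the smallest positive non-residue mod 409.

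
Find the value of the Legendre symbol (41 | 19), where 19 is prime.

-1

Euler's criterion: (41/19) ≡ 3^9 (mod 19).
3^2 ≡ 9 (mod 19)
3^4 ≡ 5 (mod 19)
3^8 ≡ 6 (mod 19)
3^9 = 3^(8+1) ≡ 18 (mod 19).
Result is 18 ≡ −1, so (41/19) = −1.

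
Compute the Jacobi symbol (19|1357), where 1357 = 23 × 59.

-1

Reciprocity: 19 ≡ 3 and 1357 ≡ 1 (mod 4), so (19/1357) = +(1357/19).
Reduce top mod 19: now compute (8/19).
Pull out 2^3: since 19 ≡ 3 (mod 8), (2/19) = -1, so (2/19)^3 = -1.
Reached (1/19) = 1. Collecting the sign flips along the way, the symbol is -1.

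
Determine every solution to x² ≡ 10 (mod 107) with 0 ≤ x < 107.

Since 107 ≡ 3 (mod 4), a square root of 10 is 10^((107+1)/4) = 10^27 mod 107.
Repeated squaring: 10^2≡100, 10^4≡49, 10^8≡47, 10^16≡69 (mod 107).
10^27 = 10^(16+8+2+1) ≡ 44 (mod 107).
Check: 44² = 1936 ≡ 10 (mod 107). The two roots are 44 and 63.

44, 63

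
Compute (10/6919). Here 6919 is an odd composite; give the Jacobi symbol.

1

Pull out 2: since 6919 ≡ 7 (mod 8), (2/6919) = +1.
Reciprocity: 5 ≡ 1 and 6919 ≡ 3 (mod 4), so (5/6919) = +(6919/5).
Reduce top mod 5: now compute (4/5).
Pull out 2^2: since 5 ≡ 5 (mod 8), (2/5) = -1, so (2/5)^2 = +1.
Reached (1/5) = 1. Collecting the sign flips along the way, the symbol is +1.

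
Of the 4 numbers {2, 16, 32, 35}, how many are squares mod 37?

1

(2/37) = -1 → non-residue.
(16/37) = +1 → QR.
(32/37) = -1 → non-residue.
(35/37) = -1 → non-residue.
Total quadratic residues among the 4: 1.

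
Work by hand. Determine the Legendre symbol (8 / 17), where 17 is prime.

Pull out 2^3: since 17 ≡ 1 (mod 8), (2/17) = +1, so (2/17)^3 = +1.
Reached (1/17) = 1. Collecting the sign flips along the way, the symbol is +1.

1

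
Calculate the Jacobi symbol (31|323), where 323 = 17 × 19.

1

Reciprocity: 31 ≡ 3 and 323 ≡ 3 (mod 4), so (31/323) = −(323/31).
Reduce top mod 31: now compute (13/31).
Reciprocity: 13 ≡ 1 and 31 ≡ 3 (mod 4), so (13/31) = +(31/13).
Reduce top mod 13: now compute (5/13).
Reciprocity: 5 ≡ 1 and 13 ≡ 1 (mod 4), so (5/13) = +(13/5).
Reduce top mod 5: now compute (3/5).
Reciprocity: 3 ≡ 3 and 5 ≡ 1 (mod 4), so (3/5) = +(5/3).
Reduce top mod 3: now compute (2/3).
Pull out 2: since 3 ≡ 3 (mod 8), (2/3) = -1.
Reached (1/3) = 1. Collecting the sign flips along the way, the symbol is +1.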